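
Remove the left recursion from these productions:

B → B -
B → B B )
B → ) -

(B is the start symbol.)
B is directly left-recursive. The standard transformation for
  A → A α₁ | ... | A α_m | β₁ | ... | β_n
is
  A  → β₁ A' | ... | β_n A'
  A' → α₁ A' | ... | α_m A' | ε

B → ) - becomes B → ) - B'
B → B - becomes B' → - B'
B → B B ) becomes B' → B ) B'
Add B' → ε

Resulting grammar:
B → ) - B'
B' → - B'
B' → B ) B'
B' → ε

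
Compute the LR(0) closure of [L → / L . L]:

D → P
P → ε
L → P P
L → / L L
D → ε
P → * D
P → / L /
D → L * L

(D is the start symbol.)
{ [L → . / L L], [L → . P P], [L → / L . L], [P → . * D], [P → . / L /], [P → .] }

To compute CLOSURE, for each item [A → α.Bβ] where B is a non-terminal, add [B → .γ] for all productions B → γ; repeat for the newly added items until nothing changes.

Start with: [L → / L . L]
  [L → / L . L] has the dot before L: add [L → . P P], [L → . / L L]
  [L → . P P] has the dot before P: add [P → .], [P → . * D], [P → . / L /]
No further items can be added.

CLOSURE = { [L → . / L L], [L → . P P], [L → / L . L], [P → . * D], [P → . / L /], [P → .] }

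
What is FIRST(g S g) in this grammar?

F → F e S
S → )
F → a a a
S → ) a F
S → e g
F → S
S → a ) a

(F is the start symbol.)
To compute FIRST(g S g), process the symbols left to right:
Symbol g is a terminal. Add 'g' and stop.
FIRST(g S g) = { 'g' }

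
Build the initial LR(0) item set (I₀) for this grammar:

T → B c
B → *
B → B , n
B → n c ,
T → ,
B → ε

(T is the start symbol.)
{ [B → . *], [B → . B , n], [B → . n c ,], [B → .], [T → . ,], [T → . B c], [T' → . T] }

First, augment the grammar with T' → T
I₀ = CLOSURE({ [T' → . T] }):
  [T' → . T] has the dot before T: add [T → . B c], [T → . ,]
  [T → . B c] has the dot before B: add [B → . *], [B → . B , n], [B → . n c ,], [B → .]
No further items can be added.

I₀ = { [B → . *], [B → . B , n], [B → . n c ,], [B → .], [T → . ,], [T → . B c], [T' → . T] }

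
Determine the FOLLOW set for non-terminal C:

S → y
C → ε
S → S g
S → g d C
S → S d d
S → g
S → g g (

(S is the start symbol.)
{ $, 'd', 'g' }

To compute FOLLOW(C), find every occurrence of C on a right-hand side N → α C β: add FIRST(β) \ {ε}, and if β is empty or nullable also add FOLLOW(N). Iterate to a fixed point.

In S → g d C: C is at the end, add FOLLOW(S)

The FOLLOW sets referred to above (computed the same way, to a fixed point):
  FOLLOW(S) = { $, 'd', 'g' }

Taking the union: FOLLOW(C) = { $, 'd', 'g' }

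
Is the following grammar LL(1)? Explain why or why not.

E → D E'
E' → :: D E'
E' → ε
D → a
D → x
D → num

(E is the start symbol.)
A grammar is LL(1) if for each non-terminal N with multiple productions, the predict sets of those productions are pairwise disjoint, where PREDICT(N → α) = (FIRST(α) \ {ε}) ∪ (FOLLOW(N) if α ⇒* ε).

Relevant sets:
  FOLLOW(E') = { $ }

For E':
  PREDICT(E' → :: D E') = { '::' }
  PREDICT(E' → ε) = { $ }
For D:
  PREDICT(D → a) = { 'a' }
  PREDICT(D → x) = { 'x' }
  PREDICT(D → num) = { 'num' }
E has a single production, so nothing to check there.

All predict sets are disjoint. The grammar IS LL(1).

Answer: Yes, the grammar is LL(1).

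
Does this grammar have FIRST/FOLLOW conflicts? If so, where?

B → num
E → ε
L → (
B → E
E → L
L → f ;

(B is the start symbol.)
No FIRST/FOLLOW conflicts.

Nullable non-terminals: B, E.
FIRST sets used below: FIRST(E) = { '(', 'f', ε }, FIRST(L) = { '(', 'f' }

B: nullable alternative(s) B → E; FOLLOW(B) = { $ }
  B → num: FIRST \ {ε} = { 'num' } — disjoint from FOLLOW(B)
  B → E: FIRST \ {ε} = { '(', 'f' } — this is the only nullable alternative, skip

E: nullable alternative(s) E → ε; FOLLOW(E) = { $ }
  E → ε: FIRST \ {ε} = { } — this is the only nullable alternative, skip
  E → L: FIRST \ {ε} = { '(', 'f' } — disjoint from FOLLOW(E)

L has no nullable alternative, so no FIRST/FOLLOW check is needed there.

No FIRST/FOLLOW conflicts found.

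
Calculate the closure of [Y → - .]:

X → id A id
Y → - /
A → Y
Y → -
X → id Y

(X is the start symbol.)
{ [Y → - .] }

Start with: [Y → - .]
The dot is at the end, so nothing is added.

CLOSURE = { [Y → - .] }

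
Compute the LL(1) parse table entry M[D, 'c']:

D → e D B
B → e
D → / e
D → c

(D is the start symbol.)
D → c

To find M[D, 'c'], we find productions for D where 'c' is in the predict set (PREDICT(N → α) = (FIRST(α) \ {ε}) ∪ (FOLLOW(N) if α ⇒* ε)).

D → e D B: PREDICT = { 'e' }
D → / e: PREDICT = { '/' }
D → c: PREDICT = { 'c' }
  'c' is in predict set, so this production goes in M[D, 'c']

M[D, 'c'] = D → c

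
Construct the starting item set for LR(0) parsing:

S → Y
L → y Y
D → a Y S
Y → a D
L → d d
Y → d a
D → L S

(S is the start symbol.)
First, augment the grammar with S' → S
I₀ = CLOSURE({ [S' → . S] }):
  [S' → . S] has the dot before S: add [S → . Y]
  [S → . Y] has the dot before Y: add [Y → . a D], [Y → . d a]
No further items can be added.

I₀ = { [S → . Y], [S' → . S], [Y → . a D], [Y → . d a] }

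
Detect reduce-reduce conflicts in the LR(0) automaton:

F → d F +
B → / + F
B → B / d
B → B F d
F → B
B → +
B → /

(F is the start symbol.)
A reduce-reduce conflict occurs when an LR(0) state has two complete items [A → α .] and [B → β .] — both call for a reduction, and with no lookahead the parser cannot choose between them.

Augment with F' → F and build the canonical LR(0) collection (I0 = CLOSURE({[F' → . F]}), then GOTO on every symbol after a dot until no new states appear). It has 14 states:
  I0: { [B → . +], [B → . / + F], [B → . /], [B → . B / d], [B → . B F d], [F → . B], [F → . d F +], [F' → . F] }  — shift
  I1: { [B → + .] }  — reduce
  I2: { [B → / . + F], [B → / .] }  — shift, reduce
  I3: { [B → . +], [B → . / + F], [B → . /], [B → . B / d], [B → . B F d], [B → B . / d], [B → B . F d], [F → . B], [F → . d F +], [F → B .] }  — shift, reduce
  I4: { [F' → F .] }  — accept
  I5: { [B → . +], [B → . / + F], [B → . /], [B → . B / d], [B → . B F d], [F → . B], [F → . d F +], [F → d . F +] }  — shift
  I6: { [F → d F . +] }  — shift
  I7: { [F → d F + .] }  — reduce
  I8: { [B → / . + F], [B → / .], [B → B / . d] }  — shift, reduce
  I9: { [B → B F . d] }  — shift
  I10: { [B → B F d .] }  — reduce
  I11: { [B → . +], [B → . / + F], [B → . /], [B → . B / d], [B → . B F d], [B → / + . F], [F → . B], [F → . d F +] }  — shift
  I12: { [B → B / d .] }  — reduce
  I13: { [B → / + F .] }  — reduce

No state contains more than one complete item.

Answer: No reduce-reduce conflicts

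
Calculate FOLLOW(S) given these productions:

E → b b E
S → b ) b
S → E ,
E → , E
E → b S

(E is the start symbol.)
{ $, ',' }

In E → b S: S is at the end, add FOLLOW(E)

The FOLLOW sets referred to above (computed the same way, to a fixed point):
  FOLLOW(E) = { $, ',' }

Taking the union: FOLLOW(S) = { $, ',' }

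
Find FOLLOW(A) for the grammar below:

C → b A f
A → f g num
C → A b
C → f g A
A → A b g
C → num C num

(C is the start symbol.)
To compute FOLLOW(A), find every occurrence of A on a right-hand side N → α A β: add FIRST(β) \ {ε}, and if β is empty or nullable also add FOLLOW(N). Iterate to a fixed point.

In C → b A f: A is followed by f, add FIRST(f) \ {ε} = { 'f' }
In C → A b: A is followed by b, add FIRST(b) \ {ε} = { 'b' }
In C → f g A: A is at the end, add FOLLOW(C)
In A → A b g: A is followed by b g, add FIRST(b g) \ {ε} = { 'b' }

The FOLLOW sets referred to above (computed the same way, to a fixed point):
  FOLLOW(C) = { $, 'num' }

Taking the union: FOLLOW(A) = { $, 'b', 'f', 'num' }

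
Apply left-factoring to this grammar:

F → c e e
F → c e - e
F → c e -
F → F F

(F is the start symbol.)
F → c e F'
F' → e
F' → - F''
F'' → e
F'' → ε
F → F F

Left-factoring transforms A → αβ₁ | αβ₂ into A → αA' and A' → β₁ | β₂
(α is the longest common prefix among the alternatives). Repeat until
no nonterminal has two alternatives with a common prefix.

Round 1: F has alternatives sharing prefix 'c e'. Introduce F': F → c e F'
  Add: F' → e
  Add: F' → - e
  Add: F' → -

Round 2: F' has alternatives sharing prefix '-'. Introduce F'': F' → - F''
  Add: F'' → e
  Add: F'' → ε

No remaining common prefixes — done.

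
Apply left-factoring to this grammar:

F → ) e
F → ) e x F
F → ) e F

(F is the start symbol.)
F → ) e F'
F' → ε
F' → x F
F' → F

Left-factoring transforms A → αβ₁ | αβ₂ into A → αA' and A' → β₁ | β₂
(α is the longest common prefix among the alternatives). Repeat until
no nonterminal has two alternatives with a common prefix.

Round 1: F has alternatives sharing prefix ') e'. Introduce F': F → ) e F'
  Add: F' → ε
  Add: F' → x F
  Add: F' → F

No remaining common prefixes — done.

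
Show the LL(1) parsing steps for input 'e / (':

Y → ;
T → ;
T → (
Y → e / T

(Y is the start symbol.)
Stack is shown with the top on the left.

Stack    Input    Action
------------------------
Y $      e / ( $  output Y → e / T
e / T $  e / ( $  match 'e'
/ T $    / ( $    match '/'
T $      ( $      output T → (
( $      ( $      match '('
$        $        accept

The string is accepted.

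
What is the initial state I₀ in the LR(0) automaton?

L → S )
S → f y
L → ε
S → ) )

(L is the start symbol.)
First, augment the grammar with L' → L
I₀ = CLOSURE({ [L' → . L] }):
  [L' → . L] has the dot before L: add [L → . S )], [L → .]
  [L → . S )] has the dot before S: add [S → . f y], [S → . ) )]
No further items can be added.

I₀ = { [L → . S )], [L → .], [L' → . L], [S → . ) )], [S → . f y] }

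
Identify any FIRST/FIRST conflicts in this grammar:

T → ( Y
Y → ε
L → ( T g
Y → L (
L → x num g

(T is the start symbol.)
FIRST sets of the non-terminals at (or reachable through a nullable prefix from) the front of some alternative:
  FIRST(L) = { '(', 'x' }

Productions for Y:
  Y → ε: FIRST = { ε }
  Y → L (: FIRST = { '(', 'x' }
Productions for L:
  L → ( T g: FIRST = { '(' }
  L → x num g: FIRST = { 'x' }
T has only one production, so no FIRST/FIRST conflict is possible there.

All alternatives of each non-terminal have pairwise disjoint FIRST sets.

Answer: No FIRST/FIRST conflicts.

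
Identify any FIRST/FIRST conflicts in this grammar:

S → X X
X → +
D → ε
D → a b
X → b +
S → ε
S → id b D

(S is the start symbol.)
A FIRST/FIRST conflict occurs when two productions N → α and N → β for the same non-terminal have FIRST(α) ∩ FIRST(β) ≠ ∅ (with ε ∈ FIRST of a nullable right-hand side, so two nullable alternatives also conflict).

FIRST sets of the non-terminals at (or reachable through a nullable prefix from) the front of some alternative:
  FIRST(X) = { '+', 'b' }

Productions for S:
  S → X X: FIRST = { '+', 'b' }
  S → ε: FIRST = { ε }
  S → id b D: FIRST = { 'id' }
Productions for X:
  X → +: FIRST = { '+' }
  X → b +: FIRST = { 'b' }
Productions for D:
  D → ε: FIRST = { ε }
  D → a b: FIRST = { 'a' }

All alternatives of each non-terminal have pairwise disjoint FIRST sets.

Answer: No FIRST/FIRST conflicts.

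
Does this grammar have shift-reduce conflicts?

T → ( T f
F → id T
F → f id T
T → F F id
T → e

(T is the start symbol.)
Augment with T' → T and build the canonical LR(0) collection (I0 = CLOSURE({[T' → . T]}), then GOTO on every symbol after a dot until no new states appear). It has 14 states:
  I0: { [F → . f id T], [F → . id T], [T → . ( T f], [T → . F F id], [T → . e], [T' → . T] }  — shift
  I1: { [F → . f id T], [F → . id T], [T → ( . T f], [T → . ( T f], [T → . F F id], [T → . e] }  — shift
  I2: { [F → . f id T], [F → . id T], [T → F . F id] }  — shift
  I3: { [T' → T .] }  — accept
  I4: { [T → e .] }  — reduce
  I5: { [F → f . id T] }  — shift
  I6: { [F → . f id T], [F → . id T], [F → id . T], [T → . ( T f], [T → . F F id], [T → . e] }  — shift
  I7: { [F → id T .] }  — reduce
  I8: { [F → . f id T], [F → . id T], [F → f id . T], [T → . ( T f], [T → . F F id], [T → . e] }  — shift
  I9: { [F → f id T .] }  — reduce
  I10: { [T → F F . id] }  — shift
  I11: { [T → F F id .] }  — reduce
  I12: { [T → ( T . f] }  — shift
  I13: { [T → ( T f .] }  — reduce

No state contains both a complete item and a shift item.

Answer: No shift-reduce conflicts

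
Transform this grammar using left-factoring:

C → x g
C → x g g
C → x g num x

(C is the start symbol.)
Left-factoring transforms A → αβ₁ | αβ₂ into A → αA' and A' → β₁ | β₂
(α is the longest common prefix among the alternatives). Repeat until
no nonterminal has two alternatives with a common prefix.

Round 1: C has alternatives sharing prefix 'x g'. Introduce C': C → x g C'
  Add: C' → ε
  Add: C' → g
  Add: C' → num x

No remaining common prefixes — done.

Resulting grammar:
C → x g C'
C' → ε
C' → g
C' → num x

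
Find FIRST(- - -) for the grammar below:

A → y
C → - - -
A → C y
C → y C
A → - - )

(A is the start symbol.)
To compute FIRST(- - -), process the symbols left to right:
Symbol - is a terminal. Add '-' and stop.
FIRST(- - -) = { '-' }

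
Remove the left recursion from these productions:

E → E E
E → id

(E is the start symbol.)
E → id E'
E' → E E'
E' → ε

E is directly left-recursive. The standard transformation for
  A → A α₁ | ... | A α_m | β₁ | ... | β_n
is
  A  → β₁ A' | ... | β_n A'
  A' → α₁ A' | ... | α_m A' | ε

E → id becomes E → id E'
E → E E becomes E' → E E'
Add E' → ε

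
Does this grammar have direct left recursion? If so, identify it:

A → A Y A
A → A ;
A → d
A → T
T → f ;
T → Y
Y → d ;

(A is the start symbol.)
Direct left recursion occurs when N → N α for some non-terminal N (the right-hand side begins with the left-hand side itself).

A → A Y A: LEFT RECURSIVE (starts with A)
A → A ;: LEFT RECURSIVE (starts with A)
A → d: starts with d
A → T: starts with T
T → f ;: starts with f
T → Y: starts with Y
Y → d ;: starts with d

The grammar has direct left recursion on: A.

Answer: Yes, A is left-recursive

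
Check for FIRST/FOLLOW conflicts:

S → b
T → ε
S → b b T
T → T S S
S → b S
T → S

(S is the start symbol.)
A FIRST/FOLLOW conflict occurs when a non-terminal N has a nullable alternative N → β (β ⇒* ε) and another alternative N → α with FIRST(α) ∩ FOLLOW(N) ≠ ∅: on such a lookahead the parser cannot decide between expanding α and letting N vanish via β.

Nullable non-terminals: T.
FIRST sets used below: FIRST(T) = { 'b', ε }, FIRST(S) = { 'b' }

T: nullable alternative(s) T → ε; FOLLOW(T) = { $, 'b' }
  T → ε: FIRST \ {ε} = { } — this is the only nullable alternative, skip
  T → T S S: FIRST \ {ε} = { 'b' } — overlaps FOLLOW(T) on { 'b' }: CONFLICT
  T → S: FIRST \ {ε} = { 'b' } — overlaps FOLLOW(T) on { 'b' }: CONFLICT

S has no nullable alternative, so no FIRST/FOLLOW check is needed there.

So the grammar has 2 FIRST/FOLLOW conflicts (marked CONFLICT above).

Answer: Yes. T → T S S with FOLLOW(T) on { 'b' }; T → S with FOLLOW(T) on { 'b' }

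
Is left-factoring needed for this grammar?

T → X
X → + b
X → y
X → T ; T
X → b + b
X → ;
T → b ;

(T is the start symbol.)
No, left-factoring is not needed

Left-factoring is needed when two productions for the same non-terminal
share a common prefix on the right-hand side.

Productions for T:
  T → X
  T → b ;
Productions for X:
  X → + b
  X → y
  X → T ; T
  X → b + b
  X → ;

No common prefixes found.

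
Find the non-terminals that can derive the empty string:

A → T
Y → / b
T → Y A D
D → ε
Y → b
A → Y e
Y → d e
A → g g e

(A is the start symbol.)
A non-terminal is nullable if it can derive ε (the empty string): either it has an ε-production, or it has a production whose right-hand side consists entirely of nullable non-terminals.

ε-productions: D → ε
So D is immediately nullable.
No further non-terminal can be added: every production for the remaining non-terminals contains a terminal or a non-nullable non-terminal.
Nullable = { 'D' }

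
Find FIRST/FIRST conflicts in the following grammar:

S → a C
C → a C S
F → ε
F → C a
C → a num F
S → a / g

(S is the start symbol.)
Yes. S → a C / S → a '/' g on { 'a' }; C → a C S / C → a num F on { 'a' }

FIRST sets of the non-terminals at (or reachable through a nullable prefix from) the front of some alternative:
  FIRST(C) = { 'a' }

Productions for S:
  S → a C: FIRST = { 'a' }
  S → a / g: FIRST = { 'a' }
Productions for C:
  C → a C S: FIRST = { 'a' }
  C → a num F: FIRST = { 'a' }
Productions for F:
  F → ε: FIRST = { ε }
  F → C a: FIRST = { 'a' }

Conflict for S: S → a C and S → a / g
  Overlap: { 'a' }
Conflict for C: C → a C S and C → a num F
  Overlap: { 'a' }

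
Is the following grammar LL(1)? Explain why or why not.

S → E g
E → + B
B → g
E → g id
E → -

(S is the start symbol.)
Yes, the grammar is LL(1).

A grammar is LL(1) if for each non-terminal N with multiple productions, the predict sets of those productions are pairwise disjoint, where PREDICT(N → α) = (FIRST(α) \ {ε}) ∪ (FOLLOW(N) if α ⇒* ε).

For E:
  PREDICT(E → '+' B) = { '+' }
  PREDICT(E → g id) = { 'g' }
  PREDICT(E → '-') = { '-' }
S, B have a single production, so nothing to check there.

All predict sets are disjoint. The grammar IS LL(1).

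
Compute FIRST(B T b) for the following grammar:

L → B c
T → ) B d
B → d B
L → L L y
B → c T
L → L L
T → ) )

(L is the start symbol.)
{ 'c', 'd' }

FIRST sets of the non-terminals involved (from the grammar, by fixed-point iteration):
  FIRST(B) = { 'c', 'd' }

To compute FIRST(B T b), process the symbols left to right:
Symbol B is a non-terminal. Add FIRST(B) \ {ε} = { 'c', 'd' }
B is not nullable (ε ∉ FIRST(B)), so stop here.
FIRST(B T b) = { 'c', 'd' }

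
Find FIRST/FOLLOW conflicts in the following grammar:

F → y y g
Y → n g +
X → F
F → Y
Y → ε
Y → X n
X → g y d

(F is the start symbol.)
Yes. Y → n g '+' with FOLLOW(Y) on { 'n' }; Y → X n with FOLLOW(Y) on { 'n' }

Nullable non-terminals: F, X, Y.
FIRST sets used below: FIRST(Y) = { 'g', 'n', 'y', ε }, FIRST(F) = { 'g', 'n', 'y', ε }, FIRST(X) = { 'g', 'n', 'y', ε }

F: nullable alternative(s) F → Y; FOLLOW(F) = { $, 'n' }
  F → y y g: FIRST \ {ε} = { 'y' } — disjoint from FOLLOW(F)
  F → Y: FIRST \ {ε} = { 'g', 'n', 'y' } — this is the only nullable alternative, skip

X: nullable alternative(s) X → F; FOLLOW(X) = { 'n' }
  X → F: FIRST \ {ε} = { 'g', 'n', 'y' } — this is the only nullable alternative, skip
  X → g y d: FIRST \ {ε} = { 'g' } — disjoint from FOLLOW(X)

Y: nullable alternative(s) Y → ε; FOLLOW(Y) = { $, 'n' }
  Y → n g +: FIRST \ {ε} = { 'n' } — overlaps FOLLOW(Y) on { 'n' }: CONFLICT
  Y → ε: FIRST \ {ε} = { } — this is the only nullable alternative, skip
  Y → X n: FIRST \ {ε} = { 'g', 'n', 'y' } — overlaps FOLLOW(Y) on { 'n' }: CONFLICT

So the grammar has 2 FIRST/FOLLOW conflicts (marked CONFLICT above).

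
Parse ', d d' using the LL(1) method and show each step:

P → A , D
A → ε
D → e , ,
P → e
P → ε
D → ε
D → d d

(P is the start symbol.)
Stack is shown with the top on the left.

Stack    Input    Action
------------------------
P $      , d d $  output P → A , D
A , D $  , d d $  output A → ε
, D $    , d d $  match ','
D $      d d $    output D → d d
d d $    d d $    match 'd'
d $      d $      match 'd'
$        $        accept

The string is accepted.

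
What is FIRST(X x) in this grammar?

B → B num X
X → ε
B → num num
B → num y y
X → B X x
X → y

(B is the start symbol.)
{ 'num', 'x', 'y' }

FIRST sets of the non-terminals involved (from the grammar, by fixed-point iteration):
  FIRST(X) = { 'num', 'y', ε }

To compute FIRST(X x), process the symbols left to right:
Symbol X is a non-terminal. Add FIRST(X) \ {ε} = { 'num', 'y' }
X is nullable (ε ∈ FIRST(X)), continue to the next symbol.
Symbol x is a terminal. Add 'x' and stop.
FIRST(X x) = { 'num', 'x', 'y' }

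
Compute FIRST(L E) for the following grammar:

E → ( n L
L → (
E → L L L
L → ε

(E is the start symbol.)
FIRST sets of the non-terminals involved (from the grammar, by fixed-point iteration):
  FIRST(L) = { '(', ε }
  FIRST(E) = { '(', ε }

To compute FIRST(L E), process the symbols left to right:
Symbol L is a non-terminal. Add FIRST(L) \ {ε} = { '(' }
L is nullable (ε ∈ FIRST(L)), continue to the next symbol.
Symbol E is a non-terminal. Add FIRST(E) \ {ε} = { '(' }
E is nullable (ε ∈ FIRST(E)), continue to the next symbol.
All symbols are nullable, so ε is in the result.
FIRST(L E) = { '(', ε }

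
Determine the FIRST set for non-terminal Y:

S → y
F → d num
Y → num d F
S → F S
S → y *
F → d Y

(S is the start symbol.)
{ 'num' }

From Y → num d F:
  - num is a terminal: add 'num' and stop

Collecting: FIRST(Y) = { 'num' }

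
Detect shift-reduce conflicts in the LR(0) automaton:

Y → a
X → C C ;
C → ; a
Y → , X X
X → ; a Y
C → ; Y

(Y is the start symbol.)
Yes — I13: [C → ; a .] vs [Y → . , X X]

A shift-reduce conflict occurs when an LR(0) state has both:
  - a complete (reduce) item [A → α .] (dot at the end), and
  - a shift item [B → β . c γ] (dot before a terminal).

Augment with Y' → Y and build the canonical LR(0) collection (I0 = CLOSURE({[Y' → . Y]}), then GOTO on every symbol after a dot until no new states appear). It has 15 states:
  I0: { [Y → . , X X], [Y → . a], [Y' → . Y] }  — shift
  I1: { [C → . ; Y], [C → . ; a], [X → . ; a Y], [X → . C C ;], [Y → , . X X] }  — shift
  I2: { [Y' → Y .] }  — accept
  I3: { [Y → a .] }  — reduce
  I4: { [C → ; . Y], [C → ; . a], [X → ; . a Y], [Y → . , X X], [Y → . a] }  — shift
  I5: { [C → . ; Y], [C → . ; a], [X → C . C ;] }  — shift
  I6: { [C → . ; Y], [C → . ; a], [X → . ; a Y], [X → . C C ;], [Y → , X . X] }  — shift
  I7: { [Y → , X X .] }  — reduce
  I8: { [C → ; . Y], [C → ; . a], [Y → . , X X], [Y → . a] }  — shift
  I9: { [X → C C . ;] }  — shift
  I10: { [X → C C ; .] }  — reduce
  I11: { [C → ; Y .] }  — reduce
  I12: { [C → ; a .], [Y → a .] }  — 2 reduces
  I13: { [C → ; a .], [X → ; a . Y], [Y → . , X X], [Y → . a], [Y → a .] }  — shift, 2 reduces
  I14: { [X → ; a Y .] }  — reduce

I13 contains reduce items [C → ; a .], [Y → a .] and shift items [Y → . , X X], [Y → . a] — shift-reduce conflict.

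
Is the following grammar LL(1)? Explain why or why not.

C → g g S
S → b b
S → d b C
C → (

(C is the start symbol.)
Yes, the grammar is LL(1).

For C:
  PREDICT(C → g g S) = { 'g' }
  PREDICT(C → '(') = { '(' }
For S:
  PREDICT(S → b b) = { 'b' }
  PREDICT(S → d b C) = { 'd' }

All predict sets are disjoint. The grammar IS LL(1).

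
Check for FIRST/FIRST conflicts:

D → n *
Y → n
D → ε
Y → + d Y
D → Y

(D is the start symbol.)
Yes. D → n '*' / D → Y on { 'n' }

A FIRST/FIRST conflict occurs when two productions N → α and N → β for the same non-terminal have FIRST(α) ∩ FIRST(β) ≠ ∅ (with ε ∈ FIRST of a nullable right-hand side, so two nullable alternatives also conflict).

FIRST sets of the non-terminals at (or reachable through a nullable prefix from) the front of some alternative:
  FIRST(Y) = { '+', 'n' }

Productions for D:
  D → n *: FIRST = { 'n' }
  D → ε: FIRST = { ε }
  D → Y: FIRST = { '+', 'n' }
Productions for Y:
  Y → n: FIRST = { 'n' }
  Y → + d Y: FIRST = { '+' }

Conflict for D: D → n * and D → Y
  Overlap: { 'n' }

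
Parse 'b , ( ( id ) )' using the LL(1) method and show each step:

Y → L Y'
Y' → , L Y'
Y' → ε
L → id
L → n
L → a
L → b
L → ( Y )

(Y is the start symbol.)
LL(1) parsing maintains a stack (initially the start symbol over $) and the input. At each step: if the stack top is a terminal, match it against the current input token; if it is a non-terminal N, replace it with the RHS of M[N, lookahead] (the unique production whose predict set contains the lookahead).

Stack is shown with the top on the left.

Stack              Input             Action
-------------------------------------------
Y $                b , ( ( id ) ) $  output Y → L Y'
L Y' $             b , ( ( id ) ) $  output L → b
b Y' $             b , ( ( id ) ) $  match 'b'
Y' $               , ( ( id ) ) $    output Y' → , L Y'
, L Y' $           , ( ( id ) ) $    match ','
L Y' $             ( ( id ) ) $      output L → ( Y )
( Y ) Y' $         ( ( id ) ) $      match '('
Y ) Y' $           ( id ) ) $        output Y → L Y'
L Y' ) Y' $        ( id ) ) $        output L → ( Y )
( Y ) Y' ) Y' $    ( id ) ) $        match '('
Y ) Y' ) Y' $      id ) ) $          output Y → L Y'
L Y' ) Y' ) Y' $   id ) ) $          output L → id
id Y' ) Y' ) Y' $  id ) ) $          match 'id'
Y' ) Y' ) Y' $     ) ) $             output Y' → ε
) Y' ) Y' $        ) ) $             match ')'
Y' ) Y' $          ) $               output Y' → ε
) Y' $             ) $               match ')'
Y' $               $                 output Y' → ε
$                  $                 accept

The string is accepted.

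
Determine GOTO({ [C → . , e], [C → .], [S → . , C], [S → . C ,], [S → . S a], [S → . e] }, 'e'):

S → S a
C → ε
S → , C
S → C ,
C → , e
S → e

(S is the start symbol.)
GOTO(I, 'e') = CLOSURE({ [A → αX.β] : [A → α.Xβ] ∈ I, X = 'e' })

Items with dot before 'e', with the dot advanced:
  [S → . e] → [S → e .]
Closure adds nothing (no advanced item has the dot before a non-terminal).

GOTO = { [S → e .] }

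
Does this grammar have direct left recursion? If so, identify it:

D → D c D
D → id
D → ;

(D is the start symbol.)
Direct left recursion occurs when N → N α for some non-terminal N (the right-hand side begins with the left-hand side itself).

D → D c D: LEFT RECURSIVE (starts with D)
D → id: starts with id
D → ;: starts with ';'

The grammar has direct left recursion on: D.

Answer: Yes, D is left-recursive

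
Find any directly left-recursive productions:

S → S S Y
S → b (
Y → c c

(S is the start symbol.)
Yes, S is left-recursive

Direct left recursion occurs when N → N α for some non-terminal N (the right-hand side begins with the left-hand side itself).

S → S S Y: LEFT RECURSIVE (starts with S)
S → b (: starts with b
Y → c c: starts with c

The grammar has direct left recursion on: S.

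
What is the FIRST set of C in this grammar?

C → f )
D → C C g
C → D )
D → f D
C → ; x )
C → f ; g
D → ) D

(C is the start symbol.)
{ ')', ';', 'f' }

To compute FIRST(C), examine every production with C on the left-hand side, reading each right-hand side left to right until a non-nullable symbol is reached.

FIRST sets of the other non-terminals involved (by the same procedure, iterated to a fixed point):
  FIRST(D) = { ')', ';', 'f' }

From C → f ):
  - f is a terminal: add 'f' and stop
From C → D ):
  - D is a non-terminal: add FIRST(D) \ {ε} = { ')', ';', 'f' }
    D is not nullable, so stop
From C → ; x ):
  - ';' is a terminal: add ';' and stop
From C → f ; g:
  - f is a terminal: add 'f' and stop

Collecting: FIRST(C) = { ')', ';', 'f' }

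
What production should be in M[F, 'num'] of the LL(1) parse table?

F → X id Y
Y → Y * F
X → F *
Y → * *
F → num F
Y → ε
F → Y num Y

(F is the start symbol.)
F → X id Y, F → num F, F → Y num Y

To find M[F, 'num'], we find productions for F where 'num' is in the predict set (PREDICT(N → α) = (FIRST(α) \ {ε}) ∪ (FOLLOW(N) if α ⇒* ε)).

Relevant sets:
  FIRST(X) = { '*', 'num' }
  FIRST(Y) = { '*', ε }

F → X id Y: PREDICT = { '*', 'num' }
  'num' is in predict set, so this production goes in M[F, 'num']
F → num F: PREDICT = { 'num' }
  'num' is in predict set, so this production goes in M[F, 'num']
F → Y num Y: PREDICT = { '*', 'num' }
  'num' is in predict set, so this production goes in M[F, 'num']

M[F, 'num'] = F → X id Y, F → num F, F → Y num Y  (a multiply-defined cell — the grammar is not LL(1))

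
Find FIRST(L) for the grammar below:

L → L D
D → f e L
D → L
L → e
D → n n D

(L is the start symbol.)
{ 'e' }

From L → L D:
  - L is the symbol being defined: contributes nothing new
    L is not nullable, so stop
From L → e:
  - e is a terminal: add 'e' and stop

Collecting: FIRST(L) = { 'e' }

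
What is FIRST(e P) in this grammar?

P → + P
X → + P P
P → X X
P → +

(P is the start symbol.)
{ 'e' }

To compute FIRST(e P), process the symbols left to right:
Symbol e is a terminal. Add 'e' and stop.
FIRST(e P) = { 'e' }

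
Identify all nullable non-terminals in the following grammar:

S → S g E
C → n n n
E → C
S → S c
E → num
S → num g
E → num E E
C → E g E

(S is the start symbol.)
None

A non-terminal is nullable if it can derive ε (the empty string): either it has an ε-production, or it has a production whose right-hand side consists entirely of nullable non-terminals.

There are no ε-productions, so no non-terminal can derive ε.
No non-terminals are nullable.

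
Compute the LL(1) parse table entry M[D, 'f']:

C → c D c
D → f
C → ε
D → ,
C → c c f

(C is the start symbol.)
To find M[D, 'f'], we find productions for D where 'f' is in the predict set (PREDICT(N → α) = (FIRST(α) \ {ε}) ∪ (FOLLOW(N) if α ⇒* ε)).

D → f: PREDICT = { 'f' }
  'f' is in predict set, so this production goes in M[D, 'f']
D → ,: PREDICT = { ',' }

M[D, 'f'] = D → f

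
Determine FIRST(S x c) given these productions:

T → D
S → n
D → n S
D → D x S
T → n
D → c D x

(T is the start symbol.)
{ 'n' }

FIRST sets of the non-terminals involved (from the grammar, by fixed-point iteration):
  FIRST(S) = { 'n' }

To compute FIRST(S x c), process the symbols left to right:
Symbol S is a non-terminal. Add FIRST(S) \ {ε} = { 'n' }
S is not nullable (ε ∉ FIRST(S)), so stop here.
FIRST(S x c) = { 'n' }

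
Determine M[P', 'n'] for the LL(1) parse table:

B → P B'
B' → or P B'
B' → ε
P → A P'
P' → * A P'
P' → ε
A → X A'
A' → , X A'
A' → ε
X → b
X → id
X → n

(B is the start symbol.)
To find M[P', 'n'], we find productions for P' where 'n' is in the predict set (PREDICT(N → α) = (FIRST(α) \ {ε}) ∪ (FOLLOW(N) if α ⇒* ε)).

Relevant sets:
  FOLLOW(P') = { $, 'or' }

P' → * A P': PREDICT = { '*' }
P' → ε: PREDICT = { $, 'or' }

M[P', 'n'] is empty (no production applies)

Answer: Empty (error entry)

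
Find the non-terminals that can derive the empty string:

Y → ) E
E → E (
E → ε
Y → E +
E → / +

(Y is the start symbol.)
{ 'E' }

A non-terminal is nullable if it can derive ε (the empty string): either it has an ε-production, or it has a production whose right-hand side consists entirely of nullable non-terminals.

ε-productions: E → ε
So E is immediately nullable.
No further non-terminal can be added: every production for the remaining non-terminals contains a terminal or a non-nullable non-terminal.
Nullable = { 'E' }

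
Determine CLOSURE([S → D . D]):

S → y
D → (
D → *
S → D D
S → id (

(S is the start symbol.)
To compute CLOSURE, for each item [A → α.Bβ] where B is a non-terminal, add [B → .γ] for all productions B → γ; repeat for the newly added items until nothing changes.

Start with: [S → D . D]
  [S → D . D] has the dot before D: add [D → . (], [D → . *]
No further items can be added.

CLOSURE = { [D → . (], [D → . *], [S → D . D] }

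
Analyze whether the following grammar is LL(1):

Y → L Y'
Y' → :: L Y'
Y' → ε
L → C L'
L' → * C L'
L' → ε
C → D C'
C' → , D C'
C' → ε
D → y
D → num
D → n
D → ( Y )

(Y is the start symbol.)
Yes, the grammar is LL(1).

A grammar is LL(1) if for each non-terminal N with multiple productions, the predict sets of those productions are pairwise disjoint, where PREDICT(N → α) = (FIRST(α) \ {ε}) ∪ (FOLLOW(N) if α ⇒* ε).

Relevant sets:
  FOLLOW(Y') = { $, ')' }
  FOLLOW(L') = { $, ')', '::' }
  FOLLOW(C') = { $, ')', '*', '::' }

For Y':
  PREDICT(Y' → :: L Y') = { '::' }
  PREDICT(Y' → ε) = { $, ')' }
For L':
  PREDICT(L' → '*' C L') = { '*' }
  PREDICT(L' → ε) = { $, ')', '::' }
For C':
  PREDICT(C' → ',' D C') = { ',' }
  PREDICT(C' → ε) = { $, ')', '*', '::' }
For D:
  PREDICT(D → y) = { 'y' }
  PREDICT(D → num) = { 'num' }
  PREDICT(D → n) = { 'n' }
  PREDICT(D → '(' Y ')') = { '(' }
Y, L, C have a single production, so nothing to check there.

All predict sets are disjoint. The grammar IS LL(1).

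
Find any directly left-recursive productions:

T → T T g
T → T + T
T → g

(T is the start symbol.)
Yes, T is left-recursive

Direct left recursion occurs when N → N α for some non-terminal N (the right-hand side begins with the left-hand side itself).

T → T T g: LEFT RECURSIVE (starts with T)
T → T + T: LEFT RECURSIVE (starts with T)
T → g: starts with g

The grammar has direct left recursion on: T.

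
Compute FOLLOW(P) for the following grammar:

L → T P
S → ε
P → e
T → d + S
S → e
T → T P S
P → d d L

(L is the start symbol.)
{ $, 'd', 'e' }

To compute FOLLOW(P), find every occurrence of P on a right-hand side N → α P β: add FIRST(β) \ {ε}, and if β is empty or nullable also add FOLLOW(N). Iterate to a fixed point.

In L → T P: P is at the end, add FOLLOW(L)
In T → T P S: P is followed by S, add FIRST(S) \ {ε} = { 'e' }
  S is nullable, so also add FOLLOW(T)

The FOLLOW sets referred to above (computed the same way, to a fixed point):
  FOLLOW(L) = { $, 'd', 'e' }
  FOLLOW(T) = { 'd', 'e' }

Taking the union: FOLLOW(P) = { $, 'd', 'e' }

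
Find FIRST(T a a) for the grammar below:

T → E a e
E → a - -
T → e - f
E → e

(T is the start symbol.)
{ 'a', 'e' }

FIRST sets of the non-terminals involved (from the grammar, by fixed-point iteration):
  FIRST(T) = { 'a', 'e' }

To compute FIRST(T a a), process the symbols left to right:
Symbol T is a non-terminal. Add FIRST(T) \ {ε} = { 'a', 'e' }
T is not nullable (ε ∉ FIRST(T)), so stop here.
FIRST(T a a) = { 'a', 'e' }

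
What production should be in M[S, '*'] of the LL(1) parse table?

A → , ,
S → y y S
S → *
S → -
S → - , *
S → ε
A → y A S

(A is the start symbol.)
To find M[S, '*'], we find productions for S where '*' is in the predict set (PREDICT(N → α) = (FIRST(α) \ {ε}) ∪ (FOLLOW(N) if α ⇒* ε)).

Relevant sets:
  FOLLOW(S) = { $, '*', '-', 'y' }

S → y y S: PREDICT = { 'y' }
S → *: PREDICT = { '*' }
  '*' is in predict set, so this production goes in M[S, '*']
S → -: PREDICT = { '-' }
S → - , *: PREDICT = { '-' }
S → ε: PREDICT = { $, '*', '-', 'y' }
  '*' is in predict set, so this production goes in M[S, '*']

M[S, '*'] = S → *, S → ε  (a multiply-defined cell — the grammar is not LL(1))

Answer: S → *, S → ε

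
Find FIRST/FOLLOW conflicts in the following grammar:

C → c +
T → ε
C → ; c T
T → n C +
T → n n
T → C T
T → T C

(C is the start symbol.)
Yes. T → n C '+' with FOLLOW(T) on { 'n' }; T → n n with FOLLOW(T) on { 'n' }; T → C T with FOLLOW(T) on { ';', 'c' }; T → T C with FOLLOW(T) on { ';', 'c', 'n' }

Nullable non-terminals: T.
FIRST sets used below: FIRST(C) = { ';', 'c' }, FIRST(T) = { ';', 'c', 'n', ε }

T: nullable alternative(s) T → ε; FOLLOW(T) = { $, '+', ';', 'c', 'n' }
  T → ε: FIRST \ {ε} = { } — this is the only nullable alternative, skip
  T → n C +: FIRST \ {ε} = { 'n' } — overlaps FOLLOW(T) on { 'n' }: CONFLICT
  T → n n: FIRST \ {ε} = { 'n' } — overlaps FOLLOW(T) on { 'n' }: CONFLICT
  T → C T: FIRST \ {ε} = { ';', 'c' } — overlaps FOLLOW(T) on { ';', 'c' }: CONFLICT
  T → T C: FIRST \ {ε} = { ';', 'c', 'n' } — overlaps FOLLOW(T) on { ';', 'c', 'n' }: CONFLICT

C has no nullable alternative, so no FIRST/FOLLOW check is needed there.

So the grammar has 4 FIRST/FOLLOW conflicts (marked CONFLICT above).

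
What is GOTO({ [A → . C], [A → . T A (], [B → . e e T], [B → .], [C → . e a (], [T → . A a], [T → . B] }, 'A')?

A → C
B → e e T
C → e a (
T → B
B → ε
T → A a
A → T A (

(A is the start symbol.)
{ [T → A . a] }

GOTO(I, 'A') = CLOSURE({ [A → αX.β] : [A → α.Xβ] ∈ I, X = 'A' })

Items with dot before 'A', with the dot advanced:
  [T → . A a] → [T → A . a]
Closure adds nothing (no advanced item has the dot before a non-terminal).

GOTO = { [T → A . a] }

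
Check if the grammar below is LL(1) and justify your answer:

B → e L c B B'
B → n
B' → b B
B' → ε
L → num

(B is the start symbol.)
A grammar is LL(1) if for each non-terminal N with multiple productions, the predict sets of those productions are pairwise disjoint, where PREDICT(N → α) = (FIRST(α) \ {ε}) ∪ (FOLLOW(N) if α ⇒* ε).

Relevant sets:
  FOLLOW(B') = { $, 'b' }

For B:
  PREDICT(B → e L c B B') = { 'e' }
  PREDICT(B → n) = { 'n' }
For B':
  PREDICT(B' → b B) = { 'b' }
  PREDICT(B' → ε) = { $, 'b' }
L has a single production, so nothing to check there.

Conflict found: Predict set conflict for B': { 'b' }
The grammar is NOT LL(1).

Answer: No. Predict set conflict for B': { 'b' }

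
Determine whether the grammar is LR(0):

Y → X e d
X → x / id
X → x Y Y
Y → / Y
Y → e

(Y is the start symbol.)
Augment with Y' → Y and build the canonical LR(0) collection (I0 = CLOSURE({[Y' → . Y]}), then GOTO on every symbol after a dot until no new states appear). It has 13 states:
  I0: { [X → . x / id], [X → . x Y Y], [Y → . / Y], [Y → . X e d], [Y → . e], [Y' → . Y] }  — shift
  I1: { [X → . x / id], [X → . x Y Y], [Y → . / Y], [Y → . X e d], [Y → . e], [Y → / . Y] }  — shift
  I2: { [Y → X . e d] }  — shift
  I3: { [Y' → Y .] }  — accept
  I4: { [Y → e .] }  — reduce
  I5: { [X → . x / id], [X → . x Y Y], [X → x . / id], [X → x . Y Y], [Y → . / Y], [Y → . X e d], [Y → . e] }  — shift
  I6: { [X → . x / id], [X → . x Y Y], [X → x / . id], [Y → . / Y], [Y → . X e d], [Y → . e], [Y → / . Y] }  — shift
  I7: { [X → . x / id], [X → . x Y Y], [X → x Y . Y], [Y → . / Y], [Y → . X e d], [Y → . e] }  — shift
  I8: { [X → x Y Y .] }  — reduce
  I9: { [Y → / Y .] }  — reduce
  I10: { [X → x / id .] }  — reduce
  I11: { [Y → X e . d] }  — shift
  I12: { [Y → X e d .] }  — reduce

Every state is either a pure shift/goto state or contains exactly one complete item and nothing to shift — no conflicts. The grammar is LR(0).

Answer: Yes, the grammar is LR(0)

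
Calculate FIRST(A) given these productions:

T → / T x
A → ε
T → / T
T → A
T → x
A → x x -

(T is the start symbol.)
{ 'x', ε }

From A → ε:
  - ε-production, so ε ∈ FIRST(A)
From A → x x -:
  - x is a terminal: add 'x' and stop

Collecting: FIRST(A) = { 'x', ε }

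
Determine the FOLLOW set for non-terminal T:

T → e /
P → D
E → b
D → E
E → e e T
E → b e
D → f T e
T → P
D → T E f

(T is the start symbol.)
{ $, 'b', 'e', 'f' }

To compute FOLLOW(T), find every occurrence of T on a right-hand side N → α T β: add FIRST(β) \ {ε}, and if β is empty or nullable also add FOLLOW(N). Iterate to a fixed point.

T is the start symbol, so $ ∈ FOLLOW(T).
In E → e e T: T is at the end, add FOLLOW(E)
In D → f T e: T is followed by e, add FIRST(e) \ {ε} = { 'e' }
In D → T E f: T is followed by E f, add FIRST(E f) \ {ε} = { 'b', 'e' }

The FOLLOW sets referred to above (computed the same way, to a fixed point):
  FOLLOW(E) = { $, 'b', 'e', 'f' }

Taking the union: FOLLOW(T) = { $, 'b', 'e', 'f' }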